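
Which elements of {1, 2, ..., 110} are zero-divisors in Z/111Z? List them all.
nonzero zero-divisors of Z/111Z = {3, 6, 9, 12, 15, 18, 21, 24, 27, 30, 33, 36, 37, 39, 42, 45, 48, 51, 54, 57, 60, 63, 66, 69, 72, 74, 75, 78, 81, 84, 87, 90, 93, 96, 99, 102, 105, 108}

An element a ∈ Z/111Z (with a ≠ 0) is a zero-divisor iff gcd(a, 111) > 1 (because a is a unit precisely when gcd(a, n) = 1, and in Z/nZ every nonzero, non-unit element is a zero-divisor). Scan a = 1, ..., 110 and keep those with gcd(a, 111) > 1:
  gcd(3, 111) = 3, gcd(6, 111) = 3, gcd(9, 111) = 3, gcd(12, 111) = 3, gcd(15, 111) = 3, gcd(18, 111) = 3, gcd(21, 111) = 3, gcd(24, 111) = 3, gcd(27, 111) = 3, gcd(30, 111) = 3, gcd(33, 111) = 3, gcd(36, 111) = 3, gcd(37, 111) = 37, gcd(39, 111) = 3, gcd(42, 111) = 3, gcd(45, 111) = 3, gcd(48, 111) = 3, gcd(51, 111) = 3, gcd(54, 111) = 3, gcd(57, 111) = 3, gcd(60, 111) = 3, gcd(63, 111) = 3, gcd(66, 111) = 3, gcd(69, 111) = 3, gcd(72, 111) = 3, gcd(74, 111) = 37, gcd(75, 111) = 3, gcd(78, 111) = 3, gcd(81, 111) = 3, gcd(84, 111) = 3, gcd(87, 111) = 3, gcd(90, 111) = 3, gcd(93, 111) = 3, gcd(96, 111) = 3, gcd(99, 111) = 3, gcd(102, 111) = 3, gcd(105, 111) = 3, gcd(108, 111) = 3.
All other a ∈ {1, ..., 110} have gcd(a, 111) = 1 and are units. So the nonzero zero-divisors are exactly the 38 values of a appearing in this scan.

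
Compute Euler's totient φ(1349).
φ(1349) = 1260

φ is multiplicative, with φ(p^e) = p^e − p^(e−1). Factorise 1349 = 19 · 71. Then
  φ(1349) = (19 − 1) · (71 − 1) = 18 · 70 = 1260.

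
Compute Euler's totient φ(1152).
φ is multiplicative, with φ(p^e) = p^e − p^(e−1). Factorise 1152 = 2^7 · 3^2. Then
  φ(1152) = (2^7 − 2^6) · (3^2 − 3^1) = 64 · 6 = 384.

Final answer: φ(1152) = 384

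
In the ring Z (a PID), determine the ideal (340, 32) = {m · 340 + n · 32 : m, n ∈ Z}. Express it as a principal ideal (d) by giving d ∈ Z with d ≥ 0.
In the PID Z, (a, b) is generated by gcd(a, b). Compute gcd(340, 32) with the extended Euclidean algorithm, tracking rows (r, s, t) with s·340 + t·32 = r:
  row A: (340, 1, 0)   [1·340 + 0·32 = 340]
  row B: (32, 0, 1)   [0·340 + 1·32 = 32]
  340 = 10·32 + 20   → row C = row A − 10·row B = (20, 1, −10)   [check: 1·340 − 10·32 = 20]
  32 = 1·20 + 12   → row D = row B − 1·row C = (12, −1, 11)   [check: −1·340 + 11·32 = 12]
  20 = 1·12 + 8   → row E = row C − 1·row D = (8, 2, −21)   [check: 2·340 − 21·32 = 8]
  12 = 1·8 + 4   → row F = row D − 1·row E = (4, −3, 32)   [check: −3·340 + 32·32 = 4]
  8 = 2·4 + 0   → remainder 0, stop. gcd = 4 (last nonzero row F).
So gcd(340, 32) = 4, with Bézout identity −3·340 + 32·32 = 4. Containment (⊇): the Bézout identity exhibits 4 as an element of (340, 32), giving (4) ⊆ (340, 32). Containment (⊆): since 4 | 340 and 4 | 32 (340 = 4·85, 32 = 4·8), every Z-linear combination of 340 and 32 is divisible by 4, so (340, 32) ⊆ (4). Therefore (340, 32) = (4), d = 4.

Final answer: (340, 32) = (4); d = 4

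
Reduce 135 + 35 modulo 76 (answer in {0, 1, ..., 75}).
Reduce the summands first: 135 ≡ 59 (mod 76), so 135 + 35 ≡ 59 + 35 (mod 76). 59 + 35 = 94; 94 = 1·76 + 18, so (135 + 35) mod 76 = 18.

Final answer: 18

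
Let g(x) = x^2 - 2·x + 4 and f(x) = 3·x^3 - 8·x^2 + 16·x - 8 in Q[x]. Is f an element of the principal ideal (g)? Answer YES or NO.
YES

In Q[x] the ideal (g) consists of all multiples of g, so f ∈ (g) iff g | f, i.e. iff the remainder of f on division by g is 0. Divide f by g (g is monic, so eliminate the leading term of the running remainder at each step):
  leading term 3·x^3: subtract (3·x)·g(x) = 3·x^3 - 6·x^2 + 12·x, leaving -2·x^2 + 4·x - 8
  leading term -2·x^2: subtract (-2)·g(x) = -2·x^2 + 4·x - 8, leaving 0
The remainder is 0, so f(x) = g(x) · h(x) with h(x) = 3·x - 2. Hence g | f, i.e. f ∈ (g).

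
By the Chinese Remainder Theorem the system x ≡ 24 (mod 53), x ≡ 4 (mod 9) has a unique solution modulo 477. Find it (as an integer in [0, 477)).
The moduli 53, 9 are pairwise coprime, so by the CRT there is a unique solution mod 53·9 = 477.
Solve by successive substitution. Start with x ≡ 24 (mod 53).
  Combine with x ≡ 4 (mod 9): write x = 24 + 53·t and require 24 + 53·t ≡ 4 (mod 9), i.e. 53·t ≡ 4 − 24 ≡ 7 (mod 9). Since 53^(−1) ≡ 8 (mod 9) (53 ≡ 8 (mod 9)), t ≡ 8·7 ≡ 2 (mod 9). So x ≡ 24 + 53·2 = 130 (mod 477).
Unique solution in [0, 477): x = 130.

Final answer: x ≡ 130 (mod 477); the representative in [0, 477) is 130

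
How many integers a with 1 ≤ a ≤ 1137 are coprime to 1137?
The number of a ∈ {1, ..., 1137} with gcd(a, 1137) = 1 is by definition Euler's totient φ(1137). φ is multiplicative, with φ(p^e) = p^e − p^(e−1). Factorise 1137 = 3 · 379. Then
  φ(1137) = (3 − 1) · (379 − 1) = 2 · 378 = 756.
So there are 756 such integers.

Final answer: 756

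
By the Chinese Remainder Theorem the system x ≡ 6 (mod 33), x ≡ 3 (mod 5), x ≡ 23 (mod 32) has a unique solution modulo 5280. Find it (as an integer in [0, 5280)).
x ≡ 1623 (mod 5280); the representative in [0, 5280) is 1623

The moduli 33, 5, 32 are pairwise coprime, so by the CRT there is a unique solution mod 33·5·32 = 5280.
Solve by successive substitution. Start with x ≡ 6 (mod 33).
  Combine with x ≡ 3 (mod 5): write x = 6 + 33·t and require 6 + 33·t ≡ 3 (mod 5), i.e. 33·t ≡ 3 − 6 ≡ 2 (mod 5). Since 33^(−1) ≡ 2 (mod 5) (33 ≡ 3 (mod 5)), t ≡ 2·2 ≡ 4 (mod 5). So x ≡ 6 + 33·4 = 138 (mod 165).
  Combine with x ≡ 23 (mod 32): write x = 138 + 165·t and require 138 + 165·t ≡ 23 (mod 32), i.e. 165·t ≡ 23 − 138 ≡ 13 (mod 32). Since 165^(−1) ≡ 13 (mod 32) (165 ≡ 5 (mod 32)), t ≡ 13·13 ≡ 9 (mod 32). So x ≡ 138 + 165·9 = 1623 (mod 5280).
Unique solution in [0, 5280): x = 1623.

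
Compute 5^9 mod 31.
1

Use repeated squaring. Binary(9) = 1001. Walk through the bits of the exponent 9 left-to-right: at each bit after the leading one, square the running value, then multiply by 5 if the bit is 1 (always reducing mod 31):
  bit 1 = 1 (leading): start with 5.
  bit 2 = 0: square 5^2 = 25 (mod 31).
  bit 3 = 0: square 25^2 = 625 ≡ 5 (mod 31).
  bit 4 = 1: square 5^2 = 25; bit is 1, so multiply 25·5 = 125 ≡ 1 (mod 31).
Final value: 5^9 ≡ 1 (mod 31).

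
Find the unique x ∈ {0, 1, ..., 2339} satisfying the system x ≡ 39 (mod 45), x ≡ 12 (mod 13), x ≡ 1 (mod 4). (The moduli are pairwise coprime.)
x ≡ 129 (mod 2340); the representative in [0, 2340) is 129

The moduli 45, 13, 4 are pairwise coprime, so by the CRT there is a unique solution mod 45·13·4 = 2340.
Solve by successive substitution. Start with x ≡ 39 (mod 45).
  Combine with x ≡ 12 (mod 13): write x = 39 + 45·t and require 39 + 45·t ≡ 12 (mod 13), i.e. 45·t ≡ 12 − 39 ≡ 12 (mod 13). Since 45^(−1) ≡ 11 (mod 13) (45 ≡ 6 (mod 13)), t ≡ 11·12 ≡ 2 (mod 13). So x ≡ 39 + 45·2 = 129 (mod 585).
  Combine with x ≡ 1 (mod 4): write x = 129 + 585·t and require 129 + 585·t ≡ 1 (mod 4), i.e. 585·t ≡ 1 − 129 ≡ 0 (mod 4). Since 585^(−1) ≡ 1 (mod 4) (585 ≡ 1 (mod 4)), t ≡ 1·0 ≡ 0 (mod 4). So x ≡ 129 + 585·0 = 129 (mod 2340).
Unique solution in [0, 2340): x = 129.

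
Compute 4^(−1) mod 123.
Apply the extended Euclidean algorithm to (123, 4), tracking rows (r, s, t) with s·123 + t·4 = r. Each division r_prev = q·r_cur + r_new produces the new row as (previous row) − q·(current row):
  row A: (123, 1, 0)   [1·123 + 0·4 = 123]
  row B: (4, 0, 1)   [0·123 + 1·4 = 4]
  123 = 30·4 + 3   → row C = row A − 30·row B = (3, 1, −30)   [check: 1·123 − 30·4 = 3]
  4 = 1·3 + 1   → row D = row B − 1·row C = (1, −1, 31)   [check: −1·123 + 31·4 = 1]
  3 = 3·1 + 0   → remainder 0, stop. gcd = 1 (last nonzero row D).
The gcd is 1, so 4 is invertible mod 123. The last nonzero row gives −1·123 + 31·4 = 1, so t = 31. So 4^(−1) ≡ 31 (mod 123). Verify: 4 · 31 = 124 ≡ 1 (mod 123). ✓

Final answer: 4^(−1) ≡ 31 (mod 123)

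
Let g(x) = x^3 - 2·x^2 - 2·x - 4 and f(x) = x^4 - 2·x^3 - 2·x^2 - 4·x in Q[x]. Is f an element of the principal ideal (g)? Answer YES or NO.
In Q[x] the ideal (g) consists of all multiples of g, so f ∈ (g) iff g | f, i.e. iff the remainder of f on division by g is 0. Divide f by g (g is monic, so eliminate the leading term of the running remainder at each step):
  leading term x^4: subtract (x)·g(x) = x^4 - 2·x^3 - 2·x^2 - 4·x, leaving 0
The remainder is 0, so f(x) = g(x) · h(x) with h(x) = x. Hence g | f, i.e. f ∈ (g).

Final answer: YES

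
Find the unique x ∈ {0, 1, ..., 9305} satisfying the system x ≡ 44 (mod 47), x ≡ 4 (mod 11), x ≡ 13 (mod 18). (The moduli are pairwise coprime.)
The moduli 47, 11, 18 are pairwise coprime, so by the CRT there is a unique solution mod 47·11·18 = 9306.
Solve by successive substitution. Start with x ≡ 44 (mod 47).
  Combine with x ≡ 4 (mod 11): write x = 44 + 47·t and require 44 + 47·t ≡ 4 (mod 11), i.e. 47·t ≡ 4 − 44 ≡ 4 (mod 11). Since 47^(−1) ≡ 4 (mod 11) (47 ≡ 3 (mod 11)), t ≡ 4·4 ≡ 5 (mod 11). So x ≡ 44 + 47·5 = 279 (mod 517).
  Combine with x ≡ 13 (mod 18): write x = 279 + 517·t and require 279 + 517·t ≡ 13 (mod 18), i.e. 517·t ≡ 13 − 279 ≡ 4 (mod 18). Since 517^(−1) ≡ 7 (mod 18) (517 ≡ 13 (mod 18)), t ≡ 7·4 ≡ 10 (mod 18). So x ≡ 279 + 517·10 = 5449 (mod 9306).
Unique solution in [0, 9306): x = 5449.

Final answer: x ≡ 5449 (mod 9306); the representative in [0, 9306) is 5449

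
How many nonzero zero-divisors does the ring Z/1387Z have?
Z/1387Z has 90 nonzero zero-divisors

In Z/1387Z each nonzero element is either a unit (gcd with 1387 is 1) or a zero-divisor (gcd > 1). The number of units is φ(1387): factorise 1387 = 19 · 73, so φ(1387) = (19 − 1) · (73 − 1) = 18 · 72 = 1296. The nonzero elements number 1387 − 1 = 1386. Hence the nonzero zero-divisors number 1386 − 1296 = 90.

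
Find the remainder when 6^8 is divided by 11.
Use repeated squaring. Binary(8) = 1000. Walk through the bits of the exponent 8 left-to-right: at each bit after the leading one, square the running value, then multiply by 6 if the bit is 1 (always reducing mod 11):
  bit 1 = 1 (leading): start with 6.
  bit 2 = 0: square 6^2 = 36 ≡ 3 (mod 11).
  bit 3 = 0: square 3^2 = 9 (mod 11).
  bit 4 = 0: square 9^2 = 81 ≡ 4 (mod 11).
Final value: 6^8 ≡ 4 (mod 11).

Final answer: 4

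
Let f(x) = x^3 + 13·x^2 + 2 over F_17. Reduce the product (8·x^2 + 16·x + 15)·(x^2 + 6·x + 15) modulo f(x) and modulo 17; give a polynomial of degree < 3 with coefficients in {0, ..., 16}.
Multiply as integer polynomials: a · b = 8·x^4 + 64·x^3 + 231·x^2 + 330·x + 225. Reducing coefficients mod 17: a · b ≡ 8·x^4 + 13·x^3 + 10·x^2 + 7·x + 4. Now divide by f(x) = x^3 + 13·x^2 + 2 in F_17[x], eliminating the leading term at each step:
  leading term 8·x^4: subtract (8·x)·f(x) = 8·x^4 + 2·x^3 + 16·x, leaving 11·x^3 + 10·x^2 + 8·x + 4 (coefficients mod 17)
  leading term 11·x^3: subtract (11)·f(x) = 11·x^3 + 7·x^2 + 5, leaving 3·x^2 + 8·x + 16 (coefficients mod 17)
The degree is now < 3, so this is the remainder. Hence a · b ≡ 3·x^2 + 8·x + 16 in F_17[x]/(f).

Final answer: a · b ≡ 3·x^2 + 8·x + 16 (mod f(x))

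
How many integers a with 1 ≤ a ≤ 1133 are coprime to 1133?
1020

The number of a ∈ {1, ..., 1133} with gcd(a, 1133) = 1 is by definition Euler's totient φ(1133). φ is multiplicative, with φ(p^e) = p^e − p^(e−1). Factorise 1133 = 11 · 103. Then
  φ(1133) = (11 − 1) · (103 − 1) = 10 · 102 = 1020.
So there are 1020 such integers.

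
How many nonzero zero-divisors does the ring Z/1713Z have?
Z/1713Z has 572 nonzero zero-divisors

In Z/1713Z each nonzero element is either a unit (gcd with 1713 is 1) or a zero-divisor (gcd > 1). The number of units is φ(1713): factorise 1713 = 3 · 571, so φ(1713) = (3 − 1) · (571 − 1) = 2 · 570 = 1140. The nonzero elements number 1713 − 1 = 1712. Hence the nonzero zero-divisors number 1712 − 1140 = 572.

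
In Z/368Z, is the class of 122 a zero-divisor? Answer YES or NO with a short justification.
gcd(122, 368) = 2 > 1, so 122 is not a unit in Z/368Z. In Z/nZ every nonzero non-unit is a zero-divisor: explicitly, take b = 368/gcd = 184 ≠ 0 (mod 368); then 122·184 = 22448 = 61·368, i.e. 122·184 ≡ 0 (mod 368). So 122 is a zero-divisor.

Final answer: YES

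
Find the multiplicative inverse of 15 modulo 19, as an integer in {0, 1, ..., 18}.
Apply the extended Euclidean algorithm to (19, 15), tracking rows (r, s, t) with s·19 + t·15 = r. Each division r_prev = q·r_cur + r_new produces the new row as (previous row) − q·(current row):
  row A: (19, 1, 0)   [1·19 + 0·15 = 19]
  row B: (15, 0, 1)   [0·19 + 1·15 = 15]
  19 = 1·15 + 4   → row C = row A − 1·row B = (4, 1, −1)   [check: 1·19 − 1·15 = 4]
  15 = 3·4 + 3   → row D = row B − 3·row C = (3, −3, 4)   [check: −3·19 + 4·15 = 3]
  4 = 1·3 + 1   → row E = row C − 1·row D = (1, 4, −5)   [check: 4·19 − 5·15 = 1]
  3 = 3·1 + 0   → remainder 0, stop. gcd = 1 (last nonzero row E).
The gcd is 1, so 15 is invertible mod 19. The last nonzero row gives 4·19 − 5·15 = 1, so t = −5. So 15^(−1) ≡ −5 ≡ 14 (mod 19). Verify: 15 · 14 = 210 ≡ 1 (mod 19). ✓

Final answer: 15^(−1) ≡ 14 (mod 19)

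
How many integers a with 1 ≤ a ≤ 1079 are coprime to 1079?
984

The number of a ∈ {1, ..., 1079} with gcd(a, 1079) = 1 is by definition Euler's totient φ(1079). φ is multiplicative, with φ(p^e) = p^e − p^(e−1). Factorise 1079 = 13 · 83. Then
  φ(1079) = (13 − 1) · (83 − 1) = 12 · 82 = 984.
So there are 984 such integers.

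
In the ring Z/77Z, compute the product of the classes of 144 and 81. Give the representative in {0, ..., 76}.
37

Reduce the factors first: 144 ≡ 67, 81 ≡ 4 (mod 77), so 144 · 81 ≡ 67 · 4 (mod 77). 67 · 4 = 268. Dividing by 77: 268 = 3·77 + 37. So (144 · 81) mod 77 = 37.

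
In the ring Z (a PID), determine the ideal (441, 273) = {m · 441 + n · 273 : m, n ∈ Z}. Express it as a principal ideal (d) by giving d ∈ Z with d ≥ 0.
In the PID Z, (a, b) is generated by gcd(a, b). Compute gcd(441, 273) with the extended Euclidean algorithm, tracking rows (r, s, t) with s·441 + t·273 = r:
  row A: (441, 1, 0)   [1·441 + 0·273 = 441]
  row B: (273, 0, 1)   [0·441 + 1·273 = 273]
  441 = 1·273 + 168   → row C = row A − 1·row B = (168, 1, −1)   [check: 1·441 − 1·273 = 168]
  273 = 1·168 + 105   → row D = row B − 1·row C = (105, −1, 2)   [check: −1·441 + 2·273 = 105]
  168 = 1·105 + 63   → row E = row C − 1·row D = (63, 2, −3)   [check: 2·441 − 3·273 = 63]
  105 = 1·63 + 42   → row F = row D − 1·row E = (42, −3, 5)   [check: −3·441 + 5·273 = 42]
  63 = 1·42 + 21   → row G = row E − 1·row F = (21, 5, −8)   [check: 5·441 − 8·273 = 21]
  42 = 2·21 + 0   → remainder 0, stop. gcd = 21 (last nonzero row G).
So gcd(441, 273) = 21, with Bézout identity 5·441 − 8·273 = 21. Containment (⊇): the Bézout identity exhibits 21 as an element of (441, 273), giving (21) ⊆ (441, 273). Containment (⊆): since 21 | 441 and 21 | 273 (441 = 21·21, 273 = 21·13), every Z-linear combination of 441 and 273 is divisible by 21, so (441, 273) ⊆ (21). Therefore (441, 273) = (21), d = 21.

Final answer: (441, 273) = (21); d = 21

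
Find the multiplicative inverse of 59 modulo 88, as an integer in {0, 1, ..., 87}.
Apply the extended Euclidean algorithm to (88, 59), tracking rows (r, s, t) with s·88 + t·59 = r. Each division r_prev = q·r_cur + r_new produces the new row as (previous row) − q·(current row):
  row A: (88, 1, 0)   [1·88 + 0·59 = 88]
  row B: (59, 0, 1)   [0·88 + 1·59 = 59]
  88 = 1·59 + 29   → row C = row A − 1·row B = (29, 1, −1)   [check: 1·88 − 1·59 = 29]
  59 = 2·29 + 1   → row D = row B − 2·row C = (1, −2, 3)   [check: −2·88 + 3·59 = 1]
  29 = 29·1 + 0   → remainder 0, stop. gcd = 1 (last nonzero row D).
The gcd is 1, so 59 is invertible mod 88. The last nonzero row gives −2·88 + 3·59 = 1, so t = 3. So 59^(−1) ≡ 3 (mod 88). Verify: 59 · 3 = 177 ≡ 1 (mod 88). ✓

Final answer: 59^(−1) ≡ 3 (mod 88)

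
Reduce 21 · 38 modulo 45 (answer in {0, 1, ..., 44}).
Both factors are already reduced mod 45. 21 · 38 = 798. Dividing by 45: 798 = 17·45 + 33. So (21 · 38) mod 45 = 33.

Final answer: 33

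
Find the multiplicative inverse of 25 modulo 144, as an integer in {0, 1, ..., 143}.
Apply the extended Euclidean algorithm to (144, 25), tracking rows (r, s, t) with s·144 + t·25 = r. Each division r_prev = q·r_cur + r_new produces the new row as (previous row) − q·(current row):
  row A: (144, 1, 0)   [1·144 + 0·25 = 144]
  row B: (25, 0, 1)   [0·144 + 1·25 = 25]
  144 = 5·25 + 19   → row C = row A − 5·row B = (19, 1, −5)   [check: 1·144 − 5·25 = 19]
  25 = 1·19 + 6   → row D = row B − 1·row C = (6, −1, 6)   [check: −1·144 + 6·25 = 6]
  19 = 3·6 + 1   → row E = row C − 3·row D = (1, 4, −23)   [check: 4·144 − 23·25 = 1]
  6 = 6·1 + 0   → remainder 0, stop. gcd = 1 (last nonzero row E).
The gcd is 1, so 25 is invertible mod 144. The last nonzero row gives 4·144 − 23·25 = 1, so t = −23. So 25^(−1) ≡ −23 ≡ 121 (mod 144). Verify: 25 · 121 = 3025 ≡ 1 (mod 144). ✓

Final answer: 25^(−1) ≡ 121 (mod 144)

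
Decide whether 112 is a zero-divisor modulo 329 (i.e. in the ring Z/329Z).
gcd(112, 329) = 7 > 1, so 112 is not a unit in Z/329Z. In Z/nZ every nonzero non-unit is a zero-divisor: explicitly, take b = 329/gcd = 47 ≠ 0 (mod 329); then 112·47 = 5264 = 16·329, i.e. 112·47 ≡ 0 (mod 329). So 112 is a zero-divisor.

Final answer: YES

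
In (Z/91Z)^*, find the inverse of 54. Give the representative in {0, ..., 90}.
54^(−1) ≡ 59 (mod 91)

Apply the extended Euclidean algorithm to (91, 54), tracking rows (r, s, t) with s·91 + t·54 = r. Each division r_prev = q·r_cur + r_new produces the new row as (previous row) − q·(current row):
  row A: (91, 1, 0)   [1·91 + 0·54 = 91]
  row B: (54, 0, 1)   [0·91 + 1·54 = 54]
  91 = 1·54 + 37   → row C = row A − 1·row B = (37, 1, −1)   [check: 1·91 − 1·54 = 37]
  54 = 1·37 + 17   → row D = row B − 1·row C = (17, −1, 2)   [check: −1·91 + 2·54 = 17]
  37 = 2·17 + 3   → row E = row C − 2·row D = (3, 3, −5)   [check: 3·91 − 5·54 = 3]
  17 = 5·3 + 2   → row F = row D − 5·row E = (2, −16, 27)   [check: −16·91 + 27·54 = 2]
  3 = 1·2 + 1   → row G = row E − 1·row F = (1, 19, −32)   [check: 19·91 − 32·54 = 1]
  2 = 2·1 + 0   → remainder 0, stop. gcd = 1 (last nonzero row G).
The gcd is 1, so 54 is invertible mod 91. The last nonzero row gives 19·91 − 32·54 = 1, so t = −32. So 54^(−1) ≡ −32 ≡ 59 (mod 91). Verify: 54 · 59 = 3186 ≡ 1 (mod 91). ✓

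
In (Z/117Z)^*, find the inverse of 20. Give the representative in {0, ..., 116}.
Apply the extended Euclidean algorithm to (117, 20), tracking rows (r, s, t) with s·117 + t·20 = r. Each division r_prev = q·r_cur + r_new produces the new row as (previous row) − q·(current row):
  row A: (117, 1, 0)   [1·117 + 0·20 = 117]
  row B: (20, 0, 1)   [0·117 + 1·20 = 20]
  117 = 5·20 + 17   → row C = row A − 5·row B = (17, 1, −5)   [check: 1·117 − 5·20 = 17]
  20 = 1·17 + 3   → row D = row B − 1·row C = (3, −1, 6)   [check: −1·117 + 6·20 = 3]
  17 = 5·3 + 2   → row E = row C − 5·row D = (2, 6, −35)   [check: 6·117 − 35·20 = 2]
  3 = 1·2 + 1   → row F = row D − 1·row E = (1, −7, 41)   [check: −7·117 + 41·20 = 1]
  2 = 2·1 + 0   → remainder 0, stop. gcd = 1 (last nonzero row F).
The gcd is 1, so 20 is invertible mod 117. The last nonzero row gives −7·117 + 41·20 = 1, so t = 41. So 20^(−1) ≡ 41 (mod 117). Verify: 20 · 41 = 820 ≡ 1 (mod 117). ✓

Final answer: 20^(−1) ≡ 41 (mod 117)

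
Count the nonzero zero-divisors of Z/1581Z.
Z/1581Z has 620 nonzero zero-divisors

In Z/1581Z each nonzero element is either a unit (gcd with 1581 is 1) or a zero-divisor (gcd > 1). The number of units is φ(1581): factorise 1581 = 3 · 17 · 31, so φ(1581) = (3 − 1) · (17 − 1) · (31 − 1) = 2 · 16 · 30 = 960. The nonzero elements number 1581 − 1 = 1580. Hence the nonzero zero-divisors number 1580 − 960 = 620.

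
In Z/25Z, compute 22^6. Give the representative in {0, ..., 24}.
Use repeated squaring. Binary(6) = 110. Walk through the bits of the exponent 6 left-to-right: at each bit after the leading one, square the running value, then multiply by 22 if the bit is 1 (always reducing mod 25):
  bit 1 = 1 (leading): start with 22.
  bit 2 = 1: square 22^2 = 484 ≡ 9; bit is 1, so multiply 9·22 = 198 ≡ 23 (mod 25).
  bit 3 = 0: square 23^2 = 529 ≡ 4 (mod 25).
Final value: 22^6 ≡ 4 (mod 25).

Final answer: 4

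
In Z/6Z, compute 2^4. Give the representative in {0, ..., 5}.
Use repeated squaring. Binary(4) = 100. Walk through the bits of the exponent 4 left-to-right: at each bit after the leading one, square the running value, then multiply by 2 if the bit is 1 (always reducing mod 6):
  bit 1 = 1 (leading): start with 2.
  bit 2 = 0: square 2^2 = 4 (mod 6).
  bit 3 = 0: square 4^2 = 16 ≡ 4 (mod 6).
Final value: 2^4 ≡ 4 (mod 6).

Final answer: 4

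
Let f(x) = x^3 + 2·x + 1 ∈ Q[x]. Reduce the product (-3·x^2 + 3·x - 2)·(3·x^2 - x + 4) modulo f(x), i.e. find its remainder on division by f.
First multiply in Q[x] without reducing: a · b = -9·x^4 + 12·x^3 - 21·x^2 + 14·x - 8. Now divide by f(x) = x^3 + 2·x + 1, eliminating the leading term at each step:
  leading term -9·x^4: subtract (-9·x)·f(x) = -9·x^4 - 18·x^2 - 9·x, leaving 12·x^3 - 3·x^2 + 23·x - 8
  leading term 12·x^3: subtract (12)·f(x) = 12·x^3 + 24·x + 12, leaving -3·x^2 - x - 20
The degree is now < 3, so this is the remainder. Hence a · b ≡ -3·x^2 - x - 20 in Q[x]/(f).

Final answer: a · b ≡ -3·x^2 - x - 20 (mod f(x))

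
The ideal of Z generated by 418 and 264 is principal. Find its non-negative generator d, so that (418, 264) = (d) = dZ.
(418, 264) = (22); d = 22

In the PID Z, (a, b) is generated by gcd(a, b). Compute gcd(418, 264) with the extended Euclidean algorithm, tracking rows (r, s, t) with s·418 + t·264 = r:
  row A: (418, 1, 0)   [1·418 + 0·264 = 418]
  row B: (264, 0, 1)   [0·418 + 1·264 = 264]
  418 = 1·264 + 154   → row C = row A − 1·row B = (154, 1, −1)   [check: 1·418 − 1·264 = 154]
  264 = 1·154 + 110   → row D = row B − 1·row C = (110, −1, 2)   [check: −1·418 + 2·264 = 110]
  154 = 1·110 + 44   → row E = row C − 1·row D = (44, 2, −3)   [check: 2·418 − 3·264 = 44]
  110 = 2·44 + 22   → row F = row D − 2·row E = (22, −5, 8)   [check: −5·418 + 8·264 = 22]
  44 = 2·22 + 0   → remainder 0, stop. gcd = 22 (last nonzero row F).
So gcd(418, 264) = 22, with Bézout identity −5·418 + 8·264 = 22. Containment (⊇): the Bézout identity exhibits 22 as an element of (418, 264), giving (22) ⊆ (418, 264). Containment (⊆): since 22 | 418 and 22 | 264 (418 = 22·19, 264 = 22·12), every Z-linear combination of 418 and 264 is divisible by 22, so (418, 264) ⊆ (22). Therefore (418, 264) = (22), d = 22.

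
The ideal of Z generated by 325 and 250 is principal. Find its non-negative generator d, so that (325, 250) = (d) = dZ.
In the PID Z, (a, b) is generated by gcd(a, b). Compute gcd(325, 250) with the extended Euclidean algorithm, tracking rows (r, s, t) with s·325 + t·250 = r:
  row A: (325, 1, 0)   [1·325 + 0·250 = 325]
  row B: (250, 0, 1)   [0·325 + 1·250 = 250]
  325 = 1·250 + 75   → row C = row A − 1·row B = (75, 1, −1)   [check: 1·325 − 1·250 = 75]
  250 = 3·75 + 25   → row D = row B − 3·row C = (25, −3, 4)   [check: −3·325 + 4·250 = 25]
  75 = 3·25 + 0   → remainder 0, stop. gcd = 25 (last nonzero row D).
So gcd(325, 250) = 25, with Bézout identity −3·325 + 4·250 = 25. Containment (⊇): the Bézout identity exhibits 25 as an element of (325, 250), giving (25) ⊆ (325, 250). Containment (⊆): since 25 | 325 and 25 | 250 (325 = 25·13, 250 = 25·10), every Z-linear combination of 325 and 250 is divisible by 25, so (325, 250) ⊆ (25). Therefore (325, 250) = (25), d = 25.

Final answer: (325, 250) = (25); d = 25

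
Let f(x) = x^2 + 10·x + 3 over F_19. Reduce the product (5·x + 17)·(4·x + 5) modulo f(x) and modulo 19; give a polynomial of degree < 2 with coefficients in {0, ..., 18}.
a · b ≡ 7·x + 6 (mod f(x))

Multiply as integer polynomials: a · b = 20·x^2 + 93·x + 85. Reducing coefficients mod 19: a · b ≡ x^2 + 17·x + 9. Now divide by f(x) = x^2 + 10·x + 3 in F_19[x], eliminating the leading term at each step:
  leading term x^2: subtract (1)·f(x) = x^2 + 10·x + 3, leaving 7·x + 6 (coefficients mod 19)
The degree is now < 2, so this is the remainder. Hence a · b ≡ 7·x + 6 in F_19[x]/(f).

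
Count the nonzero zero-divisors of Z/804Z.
Z/804Z has 539 nonzero zero-divisors

In Z/804Z each nonzero element is either a unit (gcd with 804 is 1) or a zero-divisor (gcd > 1). The number of units is φ(804): factorise 804 = 2^2 · 3 · 67, so φ(804) = (2^2 − 2^1) · (3 − 1) · (67 − 1) = 2 · 2 · 66 = 264. The nonzero elements number 804 − 1 = 803. Hence the nonzero zero-divisors number 803 − 264 = 539.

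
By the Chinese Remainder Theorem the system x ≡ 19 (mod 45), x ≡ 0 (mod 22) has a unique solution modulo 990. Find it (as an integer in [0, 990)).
The moduli 45, 22 are pairwise coprime, so by the CRT there is a unique solution mod 45·22 = 990.
Solve by successive substitution. Start with x ≡ 19 (mod 45).
  Combine with x ≡ 0 (mod 22): write x = 19 + 45·t and require 19 + 45·t ≡ 0 (mod 22), i.e. 45·t ≡ 0 − 19 ≡ 3 (mod 22). Since 45^(−1) ≡ 1 (mod 22) (45 ≡ 1 (mod 22)), t ≡ 1·3 ≡ 3 (mod 22). So x ≡ 19 + 45·3 = 154 (mod 990).
Unique solution in [0, 990): x = 154.

Final answer: x ≡ 154 (mod 990); the representative in [0, 990) is 154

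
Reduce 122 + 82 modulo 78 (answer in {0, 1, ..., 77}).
Reduce the summands first: 122 ≡ 44, 82 ≡ 4 (mod 78), so 122 + 82 ≡ 44 + 4 (mod 78). 44 + 4 = 48; 48 = 0·78 + 48, so (122 + 82) mod 78 = 48.

Final answer: 48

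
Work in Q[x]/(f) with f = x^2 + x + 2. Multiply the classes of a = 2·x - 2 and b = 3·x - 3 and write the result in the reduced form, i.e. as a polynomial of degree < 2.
a · b ≡ -18·x - 6 (mod f(x))

First multiply in Q[x] without reducing: a · b = 6·x^2 - 12·x + 6. Now divide by f(x) = x^2 + x + 2, eliminating the leading term at each step:
  leading term 6·x^2: subtract (6)·f(x) = 6·x^2 + 6·x + 12, leaving -18·x - 6
The degree is now < 2, so this is the remainder. Hence a · b ≡ -18·x - 6 in Q[x]/(f).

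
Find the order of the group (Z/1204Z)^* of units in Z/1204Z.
|(Z/1204Z)^*| = 504

(Z/1204Z)^* consists of the classes a with gcd(a, 1204) = 1, so its order is φ(1204). φ is multiplicative, with φ(p^e) = p^e − p^(e−1). Factorise 1204 = 2^2 · 7 · 43. Then
  φ(1204) = (2^2 − 2^1) · (7 − 1) · (43 − 1) = 2 · 6 · 42 = 504.
Thus |(Z/1204Z)^*| = 504.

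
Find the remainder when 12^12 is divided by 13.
Use repeated squaring. Binary(12) = 1100. Walk through the bits of the exponent 12 left-to-right: at each bit after the leading one, square the running value, then multiply by 12 if the bit is 1 (always reducing mod 13):
  bit 1 = 1 (leading): start with 12.
  bit 2 = 1: square 12^2 = 144 ≡ 1; bit is 1, so multiply 1·12 = 12 (mod 13).
  bit 3 = 0: square 12^2 = 144 ≡ 1 (mod 13).
  bit 4 = 0: square 1^2 = 1 (mod 13).
Final value: 12^12 ≡ 1 (mod 13).

Final answer: 1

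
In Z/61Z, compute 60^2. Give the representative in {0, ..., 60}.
1

Use repeated squaring. Binary(2) = 10. Walk through the bits of the exponent 2 left-to-right: at each bit after the leading one, square the running value, then multiply by 60 if the bit is 1 (always reducing mod 61):
  bit 1 = 1 (leading): start with 60.
  bit 2 = 0: square 60^2 = 3600 ≡ 1 (mod 61).
Final value: 60^2 ≡ 1 (mod 61).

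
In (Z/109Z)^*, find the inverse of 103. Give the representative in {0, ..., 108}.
103^(−1) ≡ 18 (mod 109)

Apply the extended Euclidean algorithm to (109, 103), tracking rows (r, s, t) with s·109 + t·103 = r. Each division r_prev = q·r_cur + r_new produces the new row as (previous row) − q·(current row):
  row A: (109, 1, 0)   [1·109 + 0·103 = 109]
  row B: (103, 0, 1)   [0·109 + 1·103 = 103]
  109 = 1·103 + 6   → row C = row A − 1·row B = (6, 1, −1)   [check: 1·109 − 1·103 = 6]
  103 = 17·6 + 1   → row D = row B − 17·row C = (1, −17, 18)   [check: −17·109 + 18·103 = 1]
  6 = 6·1 + 0   → remainder 0, stop. gcd = 1 (last nonzero row D).
The gcd is 1, so 103 is invertible mod 109. The last nonzero row gives −17·109 + 18·103 = 1, so t = 18. So 103^(−1) ≡ 18 (mod 109). Verify: 103 · 18 = 1854 ≡ 1 (mod 109). ✓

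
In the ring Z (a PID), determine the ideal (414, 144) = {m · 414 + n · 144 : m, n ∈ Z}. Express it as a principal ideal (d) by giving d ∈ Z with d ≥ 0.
In the PID Z, (a, b) is generated by gcd(a, b). Compute gcd(414, 144) with the extended Euclidean algorithm, tracking rows (r, s, t) with s·414 + t·144 = r:
  row A: (414, 1, 0)   [1·414 + 0·144 = 414]
  row B: (144, 0, 1)   [0·414 + 1·144 = 144]
  414 = 2·144 + 126   → row C = row A − 2·row B = (126, 1, −2)   [check: 1·414 − 2·144 = 126]
  144 = 1·126 + 18   → row D = row B − 1·row C = (18, −1, 3)   [check: −1·414 + 3·144 = 18]
  126 = 7·18 + 0   → remainder 0, stop. gcd = 18 (last nonzero row D).
So gcd(414, 144) = 18, with Bézout identity −1·414 + 3·144 = 18. Containment (⊇): the Bézout identity exhibits 18 as an element of (414, 144), giving (18) ⊆ (414, 144). Containment (⊆): since 18 | 414 and 18 | 144 (414 = 18·23, 144 = 18·8), every Z-linear combination of 414 and 144 is divisible by 18, so (414, 144) ⊆ (18). Therefore (414, 144) = (18), d = 18.

Final answer: (414, 144) = (18); d = 18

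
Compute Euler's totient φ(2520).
φ is multiplicative, with φ(p^e) = p^e − p^(e−1). Factorise 2520 = 2^3 · 3^2 · 5 · 7. Then
  φ(2520) = (2^3 − 2^2) · (3^2 − 3^1) · (5 − 1) · (7 − 1) = 4 · 6 · 4 · 6 = 576.

Final answer: φ(2520) = 576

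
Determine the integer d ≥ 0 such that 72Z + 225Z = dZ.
(72, 225) = (9); d = 9

In the PID Z, (a, b) is generated by gcd(a, b). Compute gcd(225, 72) with the extended Euclidean algorithm, tracking rows (r, s, t) with s·225 + t·72 = r:
  row A: (225, 1, 0)   [1·225 + 0·72 = 225]
  row B: (72, 0, 1)   [0·225 + 1·72 = 72]
  225 = 3·72 + 9   → row C = row A − 3·row B = (9, 1, −3)   [check: 1·225 − 3·72 = 9]
  72 = 8·9 + 0   → remainder 0, stop. gcd = 9 (last nonzero row C).
So gcd(72, 225) = 9, with Bézout identity 1·225 − 3·72 = 9. Containment (⊇): the Bézout identity exhibits 9 as an element of (72, 225), giving (9) ⊆ (72, 225). Containment (⊆): since 9 | 72 and 9 | 225 (72 = 9·8, 225 = 9·25), every Z-linear combination of 72 and 225 is divisible by 9, so (72, 225) ⊆ (9). Therefore (72, 225) = (9), d = 9.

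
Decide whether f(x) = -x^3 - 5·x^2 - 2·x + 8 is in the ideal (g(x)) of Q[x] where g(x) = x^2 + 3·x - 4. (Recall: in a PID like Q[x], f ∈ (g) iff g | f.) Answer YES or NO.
In Q[x] the ideal (g) consists of all multiples of g, so f ∈ (g) iff g | f, i.e. iff the remainder of f on division by g is 0. Divide f by g (g is monic, so eliminate the leading term of the running remainder at each step):
  leading term -x^3: subtract (-x)·g(x) = -x^3 - 3·x^2 + 4·x, leaving -2·x^2 - 6·x + 8
  leading term -2·x^2: subtract (-2)·g(x) = -2·x^2 - 6·x + 8, leaving 0
The remainder is 0, so f(x) = g(x) · h(x) with h(x) = -x - 2. Hence g | f, i.e. f ∈ (g).

Final answer: YES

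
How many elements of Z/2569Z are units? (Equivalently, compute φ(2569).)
Z/2569Z has φ(2569) = 2196 units

An element a ∈ Z/2569Z is a unit iff gcd(a, 2569) = 1, so the number of units is φ(2569). φ is multiplicative, with φ(p^e) = p^e − p^(e−1). Factorise 2569 = 7 · 367. Then
  φ(2569) = (7 − 1) · (367 − 1) = 6 · 366 = 2196.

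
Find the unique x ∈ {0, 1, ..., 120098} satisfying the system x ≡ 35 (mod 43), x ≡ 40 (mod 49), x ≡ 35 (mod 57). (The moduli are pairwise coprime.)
The moduli 43, 49, 57 are pairwise coprime, so by the CRT there is a unique solution mod 43·49·57 = 120099.
Solve by successive substitution. Start with x ≡ 35 (mod 43).
  Combine with x ≡ 40 (mod 49): write x = 35 + 43·t and require 35 + 43·t ≡ 40 (mod 49), i.e. 43·t ≡ 40 − 35 ≡ 5 (mod 49). Since 43^(−1) ≡ 8 (mod 49), t ≡ 8·5 ≡ 40 (mod 49). So x ≡ 35 + 43·40 = 1755 (mod 2107).
  Combine with x ≡ 35 (mod 57): write x = 1755 + 2107·t and require 1755 + 2107·t ≡ 35 (mod 57), i.e. 2107·t ≡ 35 − 1755 ≡ 47 (mod 57). Since 2107^(−1) ≡ 28 (mod 57) (2107 ≡ 55 (mod 57)), t ≡ 28·47 ≡ 5 (mod 57). So x ≡ 1755 + 2107·5 = 12290 (mod 120099).
Unique solution in [0, 120099): x = 12290.

Final answer: x ≡ 12290 (mod 120099); the representative in [0, 120099) is 12290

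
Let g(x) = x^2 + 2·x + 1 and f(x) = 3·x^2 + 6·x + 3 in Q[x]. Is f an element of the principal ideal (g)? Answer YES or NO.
YES

In Q[x] the ideal (g) consists of all multiples of g, so f ∈ (g) iff g | f, i.e. iff the remainder of f on division by g is 0. Divide f by g (g is monic, so eliminate the leading term of the running remainder at each step):
  leading term 3·x^2: subtract (3)·g(x) = 3·x^2 + 6·x + 3, leaving 0
The remainder is 0, so f(x) = g(x) · h(x) with h(x) = 3. Hence g | f, i.e. f ∈ (g).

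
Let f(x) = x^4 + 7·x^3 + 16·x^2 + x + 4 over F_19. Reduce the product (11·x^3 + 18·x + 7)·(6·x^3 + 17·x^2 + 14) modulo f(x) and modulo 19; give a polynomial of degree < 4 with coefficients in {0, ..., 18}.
a · b ≡ 11·x^3 + 2·x^2 + 14·x + 9 (mod f(x))

Multiply as integer polynomials: a · b = 66·x^6 + 187·x^5 + 108·x^4 + 502·x^3 + 119·x^2 + 252·x + 98. Reducing coefficients mod 19: a · b ≡ 9·x^6 + 16·x^5 + 13·x^4 + 8·x^3 + 5·x^2 + 5·x + 3. Now divide by f(x) = x^4 + 7·x^3 + 16·x^2 + x + 4 in F_19[x], eliminating the leading term at each step:
  leading term 9·x^6: subtract (9·x^2)·f(x) = 9·x^6 + 6·x^5 + 11·x^4 + 9·x^3 + 17·x^2, leaving 10·x^5 + 2·x^4 + 18·x^3 + 7·x^2 + 5·x + 3 (coefficients mod 19)
  leading term 10·x^5: subtract (10·x)·f(x) = 10·x^5 + 13·x^4 + 8·x^3 + 10·x^2 + 2·x, leaving 8·x^4 + 10·x^3 + 16·x^2 + 3·x + 3 (coefficients mod 19)
  leading term 8·x^4: subtract (8)·f(x) = 8·x^4 + 18·x^3 + 14·x^2 + 8·x + 13, leaving 11·x^3 + 2·x^2 + 14·x + 9 (coefficients mod 19)
The degree is now < 4, so this is the remainder. Hence a · b ≡ 11·x^3 + 2·x^2 + 14·x + 9 in F_19[x]/(f).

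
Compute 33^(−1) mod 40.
33^(−1) ≡ 17 (mod 40)

Apply the extended Euclidean algorithm to (40, 33), tracking rows (r, s, t) with s·40 + t·33 = r. Each division r_prev = q·r_cur + r_new produces the new row as (previous row) − q·(current row):
  row A: (40, 1, 0)   [1·40 + 0·33 = 40]
  row B: (33, 0, 1)   [0·40 + 1·33 = 33]
  40 = 1·33 + 7   → row C = row A − 1·row B = (7, 1, −1)   [check: 1·40 − 1·33 = 7]
  33 = 4·7 + 5   → row D = row B − 4·row C = (5, −4, 5)   [check: −4·40 + 5·33 = 5]
  7 = 1·5 + 2   → row E = row C − 1·row D = (2, 5, −6)   [check: 5·40 − 6·33 = 2]
  5 = 2·2 + 1   → row F = row D − 2·row E = (1, −14, 17)   [check: −14·40 + 17·33 = 1]
  2 = 2·1 + 0   → remainder 0, stop. gcd = 1 (last nonzero row F).
The gcd is 1, so 33 is invertible mod 40. The last nonzero row gives −14·40 + 17·33 = 1, so t = 17. So 33^(−1) ≡ 17 (mod 40). Verify: 33 · 17 = 561 ≡ 1 (mod 40). ✓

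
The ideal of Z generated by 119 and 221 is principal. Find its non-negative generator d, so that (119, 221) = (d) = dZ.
In the PID Z, (a, b) is generated by gcd(a, b). Compute gcd(221, 119) with the extended Euclidean algorithm, tracking rows (r, s, t) with s·221 + t·119 = r:
  row A: (221, 1, 0)   [1·221 + 0·119 = 221]
  row B: (119, 0, 1)   [0·221 + 1·119 = 119]
  221 = 1·119 + 102   → row C = row A − 1·row B = (102, 1, −1)   [check: 1·221 − 1·119 = 102]
  119 = 1·102 + 17   → row D = row B − 1·row C = (17, −1, 2)   [check: −1·221 + 2·119 = 17]
  102 = 6·17 + 0   → remainder 0, stop. gcd = 17 (last nonzero row D).
So gcd(119, 221) = 17, with Bézout identity −1·221 + 2·119 = 17. Containment (⊇): the Bézout identity exhibits 17 as an element of (119, 221), giving (17) ⊆ (119, 221). Containment (⊆): since 17 | 119 and 17 | 221 (119 = 17·7, 221 = 17·13), every Z-linear combination of 119 and 221 is divisible by 17, so (119, 221) ⊆ (17). Therefore (119, 221) = (17), d = 17.

Final answer: (119, 221) = (17); d = 17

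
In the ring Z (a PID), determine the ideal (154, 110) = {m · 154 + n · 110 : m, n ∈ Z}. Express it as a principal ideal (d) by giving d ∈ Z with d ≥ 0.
In the PID Z, (a, b) is generated by gcd(a, b). Compute gcd(154, 110) with the extended Euclidean algorithm, tracking rows (r, s, t) with s·154 + t·110 = r:
  row A: (154, 1, 0)   [1·154 + 0·110 = 154]
  row B: (110, 0, 1)   [0·154 + 1·110 = 110]
  154 = 1·110 + 44   → row C = row A − 1·row B = (44, 1, −1)   [check: 1·154 − 1·110 = 44]
  110 = 2·44 + 22   → row D = row B − 2·row C = (22, −2, 3)   [check: −2·154 + 3·110 = 22]
  44 = 2·22 + 0   → remainder 0, stop. gcd = 22 (last nonzero row D).
So gcd(154, 110) = 22, with Bézout identity −2·154 + 3·110 = 22. Containment (⊇): the Bézout identity exhibits 22 as an element of (154, 110), giving (22) ⊆ (154, 110). Containment (⊆): since 22 | 154 and 22 | 110 (154 = 22·7, 110 = 22·5), every Z-linear combination of 154 and 110 is divisible by 22, so (154, 110) ⊆ (22). Therefore (154, 110) = (22), d = 22.

Final answer: (154, 110) = (22); d = 22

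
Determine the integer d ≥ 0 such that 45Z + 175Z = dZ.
(45, 175) = (5); d = 5

In the PID Z, (a, b) is generated by gcd(a, b). Compute gcd(175, 45) with the extended Euclidean algorithm, tracking rows (r, s, t) with s·175 + t·45 = r:
  row A: (175, 1, 0)   [1·175 + 0·45 = 175]
  row B: (45, 0, 1)   [0·175 + 1·45 = 45]
  175 = 3·45 + 40   → row C = row A − 3·row B = (40, 1, −3)   [check: 1·175 − 3·45 = 40]
  45 = 1·40 + 5   → row D = row B − 1·row C = (5, −1, 4)   [check: −1·175 + 4·45 = 5]
  40 = 8·5 + 0   → remainder 0, stop. gcd = 5 (last nonzero row D).
So gcd(45, 175) = 5, with Bézout identity −1·175 + 4·45 = 5. Containment (⊇): the Bézout identity exhibits 5 as an element of (45, 175), giving (5) ⊆ (45, 175). Containment (⊆): since 5 | 45 and 5 | 175 (45 = 5·9, 175 = 5·35), every Z-linear combination of 45 and 175 is divisible by 5, so (45, 175) ⊆ (5). Therefore (45, 175) = (5), d = 5.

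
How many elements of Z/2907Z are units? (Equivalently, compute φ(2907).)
Z/2907Z has φ(2907) = 1728 units

An element a ∈ Z/2907Z is a unit iff gcd(a, 2907) = 1, so the number of units is φ(2907). φ is multiplicative, with φ(p^e) = p^e − p^(e−1). Factorise 2907 = 3^2 · 17 · 19. Then
  φ(2907) = (3^2 − 3^1) · (17 − 1) · (19 − 1) = 6 · 16 · 18 = 1728.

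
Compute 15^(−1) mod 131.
15^(−1) ≡ 35 (mod 131)

Apply the extended Euclidean algorithm to (131, 15), tracking rows (r, s, t) with s·131 + t·15 = r. Each division r_prev = q·r_cur + r_new produces the new row as (previous row) − q·(current row):
  row A: (131, 1, 0)   [1·131 + 0·15 = 131]
  row B: (15, 0, 1)   [0·131 + 1·15 = 15]
  131 = 8·15 + 11   → row C = row A − 8·row B = (11, 1, −8)   [check: 1·131 − 8·15 = 11]
  15 = 1·11 + 4   → row D = row B − 1·row C = (4, −1, 9)   [check: −1·131 + 9·15 = 4]
  11 = 2·4 + 3   → row E = row C − 2·row D = (3, 3, −26)   [check: 3·131 − 26·15 = 3]
  4 = 1·3 + 1   → row F = row D − 1·row E = (1, −4, 35)   [check: −4·131 + 35·15 = 1]
  3 = 3·1 + 0   → remainder 0, stop. gcd = 1 (last nonzero row F).
The gcd is 1, so 15 is invertible mod 131. The last nonzero row gives −4·131 + 35·15 = 1, so t = 35. So 15^(−1) ≡ 35 (mod 131). Verify: 15 · 35 = 525 ≡ 1 (mod 131). ✓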